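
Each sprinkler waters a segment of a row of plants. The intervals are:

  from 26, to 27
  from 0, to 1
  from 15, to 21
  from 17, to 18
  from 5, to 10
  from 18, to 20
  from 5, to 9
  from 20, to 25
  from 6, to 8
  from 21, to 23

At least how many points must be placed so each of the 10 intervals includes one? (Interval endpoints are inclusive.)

5

Sort by right endpoint; whenever an interval is uncovered, place a point at its right end.
Sorted: [0,1] [6,8] [5,9] [5,10] [17,18] [18,20] [15,21] [21,23] [20,25] [26,27]
{[0,1]} hit by 1; {[6,8],[5,9],[5,10]} hit by 8; {[17,18],[18,20],[15,21]} hit by 18; {[21,23],[20,25]} hit by 23; {[26,27]} hit by 27.
Points: 1, 8, 18, 23, 27 (5 total).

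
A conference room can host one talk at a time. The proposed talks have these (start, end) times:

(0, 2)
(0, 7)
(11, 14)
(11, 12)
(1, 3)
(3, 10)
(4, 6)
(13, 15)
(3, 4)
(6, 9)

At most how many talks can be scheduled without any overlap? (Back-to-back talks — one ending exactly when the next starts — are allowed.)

6

By end time: (0,2), (1,3), (3,4), (4,6), (0,7), (6,9), (3,10), (11,12), (11,14), (13,15).
Pick (0,2); next start ≥ 2 → (3,4); next start ≥ 4 → (4,6); next start ≥ 6 → (6,9); next start ≥ 9 → (11,12); next start ≥ 12 → (13,15).
Selected 6 talks.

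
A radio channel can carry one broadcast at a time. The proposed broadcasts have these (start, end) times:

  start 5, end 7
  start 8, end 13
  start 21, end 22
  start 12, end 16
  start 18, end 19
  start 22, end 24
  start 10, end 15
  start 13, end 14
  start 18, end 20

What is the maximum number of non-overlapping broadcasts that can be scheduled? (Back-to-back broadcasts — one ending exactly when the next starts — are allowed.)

Order by finish time; keep every interval that doesn't clash with the previous kept one.
By end time: (5,7), (8,13), (13,14), (10,15), (12,16), (18,19), (18,20), (21,22), (22,24).
Pick (5,7); next start ≥ 7 → (8,13); next start ≥ 13 → (13,14); next start ≥ 14 → (18,19); next start ≥ 19 → (21,22); next start ≥ 22 → (22,24).
Selected 6 broadcasts.

6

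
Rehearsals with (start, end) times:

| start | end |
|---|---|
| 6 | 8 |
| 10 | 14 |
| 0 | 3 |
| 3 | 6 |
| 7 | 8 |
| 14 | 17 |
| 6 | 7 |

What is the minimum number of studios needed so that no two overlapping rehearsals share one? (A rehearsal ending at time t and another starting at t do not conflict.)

Count concurrent intervals with a sweep; the peak is the room count.
starts: [0, 3, 6, 6, 7, 10, 14]
ends:   [3, 6, 7, 8, 8, 14, 17]
s0→1 e3→0 s3→1 e6→0 s6→1 s6→2  — peak 2.

2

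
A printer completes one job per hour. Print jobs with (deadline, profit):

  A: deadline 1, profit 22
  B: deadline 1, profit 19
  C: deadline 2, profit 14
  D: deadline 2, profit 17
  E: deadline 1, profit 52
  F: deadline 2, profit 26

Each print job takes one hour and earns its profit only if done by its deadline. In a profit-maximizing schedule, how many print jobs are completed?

Sort by profit descending; place each in the latest free slot ≤ its deadline.
By profit: E(d1,52), F(d2,26), A(d1,22), B(d1,19), D(d2,17), C(d2,14)
E→slot 1; F→slot 2; A skipped; B skipped; D skipped; C skipped.
2 of 6 scheduled.

2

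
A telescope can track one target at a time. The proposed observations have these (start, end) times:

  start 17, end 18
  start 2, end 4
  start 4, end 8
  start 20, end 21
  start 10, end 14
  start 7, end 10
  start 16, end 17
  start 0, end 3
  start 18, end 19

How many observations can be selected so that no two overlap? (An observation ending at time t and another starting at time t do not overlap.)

7

By end time: (0,3), (2,4), (4,8), (7,10), (10,14), (16,17), (17,18), (18,19), (20,21).
Pick (0,3); next start ≥ 3 → (4,8); next start ≥ 8 → (10,14); next start ≥ 14 → (16,17); next start ≥ 17 → (17,18); next start ≥ 18 → (18,19); next start ≥ 19 → (20,21).
Selected 7 observations.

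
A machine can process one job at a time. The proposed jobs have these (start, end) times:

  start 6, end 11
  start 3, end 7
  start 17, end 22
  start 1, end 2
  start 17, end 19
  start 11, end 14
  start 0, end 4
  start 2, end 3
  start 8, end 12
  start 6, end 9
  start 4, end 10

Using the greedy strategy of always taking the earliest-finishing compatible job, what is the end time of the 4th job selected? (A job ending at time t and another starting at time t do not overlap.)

Order by finish time; keep every interval that doesn't clash with the previous kept one.
By end time: (1,2), (2,3), (0,4), (3,7), (6,9), (4,10), (6,11), (8,12), (11,14), (17,19), (17,22).
Pick (1,2); next start ≥ 2 → (2,3); next start ≥ 3 → (3,7); next start ≥ 7 → (8,12); next start ≥ 12 → (17,19).
Selected: (1,2) (2,3) (3,7) (8,12) (17,19)

12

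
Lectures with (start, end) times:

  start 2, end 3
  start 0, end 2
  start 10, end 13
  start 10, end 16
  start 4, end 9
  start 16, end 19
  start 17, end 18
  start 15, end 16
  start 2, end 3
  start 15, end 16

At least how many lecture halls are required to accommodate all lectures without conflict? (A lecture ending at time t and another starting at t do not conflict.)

3

Events (time:±→running): 0:+→1 2:-→0 2:+→1 2:+→2 3:-→1 3:-→0 4:+→1 9:-→0 10:+→1 10:+→2 13:-→1 15:+→2 15:+→3 … peak 3.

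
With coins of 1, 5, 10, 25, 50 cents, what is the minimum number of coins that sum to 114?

7

114 = 2×50 + 1×10 + 4×1
Total coins = 2 + 1 + 4 = 7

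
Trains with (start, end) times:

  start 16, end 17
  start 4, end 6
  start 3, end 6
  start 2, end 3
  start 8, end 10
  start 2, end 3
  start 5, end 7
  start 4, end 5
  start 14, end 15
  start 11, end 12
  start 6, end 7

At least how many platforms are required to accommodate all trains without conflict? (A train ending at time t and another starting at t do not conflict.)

3

Events (time:±→running): 2:+→1 2:+→2 3:-→1 3:-→0 3:+→1 4:+→2 4:+→3 … peak 3.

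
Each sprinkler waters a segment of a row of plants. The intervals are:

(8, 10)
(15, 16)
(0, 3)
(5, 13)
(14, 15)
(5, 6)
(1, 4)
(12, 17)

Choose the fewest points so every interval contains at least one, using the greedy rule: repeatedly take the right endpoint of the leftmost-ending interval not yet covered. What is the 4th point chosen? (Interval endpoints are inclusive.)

Process intervals by earliest right end; each time one isn't hit yet, stab at its right endpoint.
Sorted: [0,3] [1,4] [5,6] [8,10] [5,13] [14,15] [15,16] [12,17]
{[0,3],[1,4]} hit by 3; {[5,6]} hit by 6; {[8,10],[5,13]} hit by 10; {[14,15],[15,16],[12,17]} hit by 15.
Points: 3, 6, 10, 15 (4 total).

15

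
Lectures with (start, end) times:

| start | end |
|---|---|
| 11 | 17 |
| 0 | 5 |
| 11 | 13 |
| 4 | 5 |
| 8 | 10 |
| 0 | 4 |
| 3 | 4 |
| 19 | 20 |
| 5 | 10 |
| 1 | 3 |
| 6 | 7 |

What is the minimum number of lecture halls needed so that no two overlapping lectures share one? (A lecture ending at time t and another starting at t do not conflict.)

3

Events (time:±→running): 0:+→1 0:+→2 1:+→3 … peak 3.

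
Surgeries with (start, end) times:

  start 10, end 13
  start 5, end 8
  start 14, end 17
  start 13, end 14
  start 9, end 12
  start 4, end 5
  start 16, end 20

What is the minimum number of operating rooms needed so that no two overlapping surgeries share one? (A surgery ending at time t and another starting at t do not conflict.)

2

The answer is the maximum number of intervals overlapping at any instant.
Events (time:±→running): 4:+→1 5:-→0 5:+→1 8:-→0 9:+→1 10:+→2 … peak 2.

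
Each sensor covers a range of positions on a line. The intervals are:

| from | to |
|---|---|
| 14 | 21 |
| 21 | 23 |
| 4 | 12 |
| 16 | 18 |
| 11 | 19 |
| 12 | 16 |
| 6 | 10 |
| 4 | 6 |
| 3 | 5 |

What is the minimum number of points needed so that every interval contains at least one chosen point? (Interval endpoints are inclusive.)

Process intervals by earliest right end; each time one isn't hit yet, stab at its right endpoint.
By right end: [3,5]  [4,6]  [6,10]  [4,12]  [12,16]  [16,18]  [11,19]  [14,21]  [21,23]
[3,5] uncovered → point at 5; [6,10] uncovered → point at 10; [12,16] uncovered → point at 16; [21,23] uncovered → point at 23.
Points: 5, 10, 16, 23 (4 total).

4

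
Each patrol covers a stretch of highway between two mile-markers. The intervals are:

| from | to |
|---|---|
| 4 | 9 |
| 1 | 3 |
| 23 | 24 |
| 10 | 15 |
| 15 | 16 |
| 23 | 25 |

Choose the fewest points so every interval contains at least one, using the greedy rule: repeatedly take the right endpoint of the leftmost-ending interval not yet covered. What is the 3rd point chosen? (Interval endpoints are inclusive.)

Sort by right endpoint; whenever an interval is uncovered, place a point at its right end.
Sorted: [1,3] [4,9] [10,15] [15,16] [23,24] [23,25]
{[1,3]} hit by 3; {[4,9]} hit by 9; {[10,15],[15,16]} hit by 15; {[23,24],[23,25]} hit by 24.
Points: 3, 9, 15, 24 (4 total).

15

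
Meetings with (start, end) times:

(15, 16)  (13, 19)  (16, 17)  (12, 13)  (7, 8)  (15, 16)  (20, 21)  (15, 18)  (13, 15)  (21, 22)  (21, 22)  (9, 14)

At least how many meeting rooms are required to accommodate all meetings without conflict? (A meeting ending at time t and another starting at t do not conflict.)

Count concurrent intervals with a sweep; the peak is the room count.
starts: [7, 9, 12, 13, 13, 15, 15, 15, 16, 20, 21, 21]
ends:   [8, 13, 14, 15, 16, 16, 17, 18, 19, 21, 22, 22]
s7→1 e8→0 s9→1 s12→2 e13→1 s13→2 s13→3 e14→2 e15→1 s15→2 s15→3 s15→4  — peak 4.

4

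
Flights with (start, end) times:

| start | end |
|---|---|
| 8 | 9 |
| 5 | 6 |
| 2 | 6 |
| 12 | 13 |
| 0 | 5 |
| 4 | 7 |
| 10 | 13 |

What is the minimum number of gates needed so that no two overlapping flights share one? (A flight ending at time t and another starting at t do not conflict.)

starts: [0, 2, 4, 5, 8, 10, 12]
ends:   [5, 6, 6, 7, 9, 13, 13]
s0→1 s2→2 s4→3  — peak 3.

3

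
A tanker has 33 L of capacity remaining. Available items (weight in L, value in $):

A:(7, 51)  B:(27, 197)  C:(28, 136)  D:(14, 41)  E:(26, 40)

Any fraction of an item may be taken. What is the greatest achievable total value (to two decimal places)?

240.71

Ratios (sorted): B 7.30, A 7.29, C 4.86, D 2.93, E 1.54
take B (27 @ 197); take 6/7 of A → 43.71. Capacity used 33/33.
Total value = 240.71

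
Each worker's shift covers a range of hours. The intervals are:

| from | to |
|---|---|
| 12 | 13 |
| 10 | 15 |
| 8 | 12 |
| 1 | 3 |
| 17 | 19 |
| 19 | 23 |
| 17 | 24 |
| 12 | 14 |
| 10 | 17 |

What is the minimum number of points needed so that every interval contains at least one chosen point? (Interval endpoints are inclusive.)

3

Process intervals by earliest right end; each time one isn't hit yet, stab at its right endpoint.
Sorted: [1,3] [8,12] [12,13] [12,14] [10,15] [10,17] [17,19] [19,23] [17,24]
{[1,3]} hit by 3; {[8,12],[12,13],[12,14],[10,15],[10,17]} hit by 12; {[17,19],[19,23],[17,24]} hit by 19.
Points: 3, 12, 19 (3 total).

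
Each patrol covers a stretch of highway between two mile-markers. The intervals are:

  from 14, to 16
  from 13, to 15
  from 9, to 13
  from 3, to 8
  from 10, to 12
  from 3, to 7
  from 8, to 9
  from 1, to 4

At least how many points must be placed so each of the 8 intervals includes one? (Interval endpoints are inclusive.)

4

Sort by right endpoint; whenever an interval is uncovered, place a point at its right end.
By right end: [1,4]  [3,7]  [3,8]  [8,9]  [10,12]  [9,13]  [13,15]  [14,16]
[1,4] uncovered → point at 4; [8,9] uncovered → point at 9; [10,12] uncovered → point at 12; [13,15] uncovered → point at 15.
Points: 4, 9, 12, 15 (4 total).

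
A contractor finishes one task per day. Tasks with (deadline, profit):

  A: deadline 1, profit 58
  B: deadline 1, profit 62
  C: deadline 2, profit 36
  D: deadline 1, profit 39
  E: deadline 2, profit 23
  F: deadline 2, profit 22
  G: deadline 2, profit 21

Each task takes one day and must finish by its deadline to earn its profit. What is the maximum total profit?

98

Take jobs in profit order; each goes to the latest open slot no later than its deadline.
Profit order: B=62 A=58 D=39 C=36 E=23 F=22 G=21
Assign: B→slot 1, A skipped, D skipped, C→slot 2, E skipped, F skipped, G skipped.
Slots: [1:B] [2:C]
Profit = 62 + 36 = 98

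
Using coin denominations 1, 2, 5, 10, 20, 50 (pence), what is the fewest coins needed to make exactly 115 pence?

Use the largest denomination that fits, subtract, and repeat.
115 − 2×50→15 − 1×10→5 − 1×5→0
Total coins = 2 + 1 + 1 = 4

4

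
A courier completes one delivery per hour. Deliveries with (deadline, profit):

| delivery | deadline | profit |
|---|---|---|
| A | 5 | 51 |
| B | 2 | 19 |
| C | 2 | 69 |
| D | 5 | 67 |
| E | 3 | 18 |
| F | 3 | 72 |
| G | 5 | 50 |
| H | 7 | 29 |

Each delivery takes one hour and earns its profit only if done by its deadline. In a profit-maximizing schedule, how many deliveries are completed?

Profit order: F=72 C=69 D=67 A=51 G=50 H=29 B=19 E=18
Assign: F→slot 3, C→slot 2, D→slot 5, A→slot 4, G→slot 1, H→slot 7, B skipped, E skipped.
Slots: [1:G] [2:C] [3:F] [4:A] [5:D] [7:H]
6 of 8 scheduled.

6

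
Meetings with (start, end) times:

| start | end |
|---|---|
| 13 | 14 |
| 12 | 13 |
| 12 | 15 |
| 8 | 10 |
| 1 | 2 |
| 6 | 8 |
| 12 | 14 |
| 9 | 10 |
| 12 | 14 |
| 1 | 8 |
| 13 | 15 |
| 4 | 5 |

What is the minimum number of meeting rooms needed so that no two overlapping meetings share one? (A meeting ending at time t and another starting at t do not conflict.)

5

The answer is the maximum number of intervals overlapping at any instant.
Events (time:±→running): 1:+→1 1:+→2 2:-→1 4:+→2 5:-→1 6:+→2 8:-→1 8:-→0 8:+→1 9:+→2 10:-→1 10:-→0 12:+→1 12:+→2 12:+→3 12:+→4 13:-→3 13:+→4 13:+→5 … peak 5.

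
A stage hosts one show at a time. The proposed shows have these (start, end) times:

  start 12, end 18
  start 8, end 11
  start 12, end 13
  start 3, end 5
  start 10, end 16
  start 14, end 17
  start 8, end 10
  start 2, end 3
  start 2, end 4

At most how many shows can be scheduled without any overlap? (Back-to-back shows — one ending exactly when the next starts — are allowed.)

5

Sorted by end: (2,3)  (2,4)  (3,5)  (8,10)  (8,11)  (12,13)  (10,16)  (14,17)  (12,18)
take (2,3); take (3,5); take (8,10); skip (8,11); take (12,13); take (14,17).
Selected 5 shows.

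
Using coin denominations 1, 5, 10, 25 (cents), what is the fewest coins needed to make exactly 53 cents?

5

Greedy: take as many of the largest coin as possible, then repeat with the remainder.
53 − 2×25→3 − 3×1→0
Total coins = 2 + 3 = 5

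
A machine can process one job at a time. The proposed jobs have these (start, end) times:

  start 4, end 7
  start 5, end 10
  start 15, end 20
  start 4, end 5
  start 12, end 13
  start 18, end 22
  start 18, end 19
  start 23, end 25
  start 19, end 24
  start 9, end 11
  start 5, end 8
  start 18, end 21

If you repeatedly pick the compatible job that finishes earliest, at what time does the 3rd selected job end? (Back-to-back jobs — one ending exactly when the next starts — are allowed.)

11

By end time: (4,5), (4,7), (5,8), (5,10), (9,11), (12,13), (18,19), (15,20), (18,21), (18,22), (19,24), (23,25).
Pick (4,5); next start ≥ 5 → (5,8); next start ≥ 8 → (9,11); next start ≥ 11 → (12,13); next start ≥ 13 → (18,19); next start ≥ 19 → (19,24).
Selected: (4,5) (5,8) (9,11) (12,13) (18,19) (19,24)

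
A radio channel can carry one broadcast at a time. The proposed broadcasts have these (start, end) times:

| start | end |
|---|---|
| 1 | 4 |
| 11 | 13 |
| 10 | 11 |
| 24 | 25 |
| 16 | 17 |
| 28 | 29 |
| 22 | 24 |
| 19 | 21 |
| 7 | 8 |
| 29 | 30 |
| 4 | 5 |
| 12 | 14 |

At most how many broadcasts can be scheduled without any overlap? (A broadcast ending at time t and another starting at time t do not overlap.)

11

Greedy by earliest finish: after sorting by end time, pick each interval compatible with the last pick.
Sorted by end: (1,4)  (4,5)  (7,8)  (10,11)  (11,13)  (12,14)  (16,17)  (19,21)  (22,24)  (24,25)  (28,29)  (29,30)
take (1,4); take (4,5); take (7,8); take (10,11); take (11,13); skip (12,14); take (16,17); take (19,21); take (22,24); take (24,25); take (28,29); take (29,30).
Selected 11 broadcasts.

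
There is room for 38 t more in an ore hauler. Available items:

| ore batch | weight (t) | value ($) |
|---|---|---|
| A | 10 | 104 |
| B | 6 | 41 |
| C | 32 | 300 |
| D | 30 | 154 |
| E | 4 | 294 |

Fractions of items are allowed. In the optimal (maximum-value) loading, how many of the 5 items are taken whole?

Greedy by value/weight ratio, highest first.
Order: E (294/4=73.50) > A (104/10=10.40) > C (300/32=9.38) > B (41/6=6.83) > D (154/30=5.13)
Fill: take E (4 @ 294) → take A (10 @ 104) → take 24/32 of C → 225.00; 38/38 used.
2 item(s) taken whole; one partial (take 24/32 of C).

2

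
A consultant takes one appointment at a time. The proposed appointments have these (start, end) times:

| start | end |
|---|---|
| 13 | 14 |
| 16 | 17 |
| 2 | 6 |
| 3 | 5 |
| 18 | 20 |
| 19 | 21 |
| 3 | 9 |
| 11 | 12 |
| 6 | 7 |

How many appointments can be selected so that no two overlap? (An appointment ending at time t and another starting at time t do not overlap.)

By end time: (3,5), (2,6), (6,7), (3,9), (11,12), (13,14), (16,17), (18,20), (19,21).
Pick (3,5); next start ≥ 5 → (6,7); next start ≥ 7 → (11,12); next start ≥ 12 → (13,14); next start ≥ 14 → (16,17); next start ≥ 17 → (18,20).
Selected 6 appointments.

6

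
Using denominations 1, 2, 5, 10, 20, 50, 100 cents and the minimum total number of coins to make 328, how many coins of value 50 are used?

328 − 3×100→28 − 1×20→8 − 1×5→3 − 1×2→1 − 1×1→0
Count of 50: 0

0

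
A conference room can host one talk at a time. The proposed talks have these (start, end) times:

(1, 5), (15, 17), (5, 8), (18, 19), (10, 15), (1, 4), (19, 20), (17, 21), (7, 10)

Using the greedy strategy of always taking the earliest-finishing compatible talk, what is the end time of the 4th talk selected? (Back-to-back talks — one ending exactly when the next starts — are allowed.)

17

Sort by end time and greedily take each interval whose start is ≥ the last chosen end.
Sorted by end: (1,4)  (1,5)  (5,8)  (7,10)  (10,15)  (15,17)  (18,19)  (19,20)  (17,21)
take (1,4); take (5,8); take (10,15); take (15,17); take (18,19); take (19,20); skip (17,21).
Selected: (1,4) (5,8) (10,15) (15,17) (18,19) (19,20)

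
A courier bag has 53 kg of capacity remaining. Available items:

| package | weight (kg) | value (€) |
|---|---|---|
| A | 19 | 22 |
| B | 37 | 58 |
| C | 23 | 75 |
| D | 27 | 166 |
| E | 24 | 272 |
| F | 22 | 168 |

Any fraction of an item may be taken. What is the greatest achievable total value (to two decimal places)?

483.04

Sort by value per unit weight and fill in that order.
Ratios (sorted): E 11.33, F 7.64, D 6.15, C 3.26, B 1.57, A 1.16
take E (24 @ 272); take F (22 @ 168); take 7/27 of D → 43.04. Capacity used 53/53.
Total value = 483.04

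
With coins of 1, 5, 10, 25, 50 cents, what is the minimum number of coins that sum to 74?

74 − 1×50→24 − 2×10→4 − 4×1→0
Total coins = 1 + 2 + 4 = 7

7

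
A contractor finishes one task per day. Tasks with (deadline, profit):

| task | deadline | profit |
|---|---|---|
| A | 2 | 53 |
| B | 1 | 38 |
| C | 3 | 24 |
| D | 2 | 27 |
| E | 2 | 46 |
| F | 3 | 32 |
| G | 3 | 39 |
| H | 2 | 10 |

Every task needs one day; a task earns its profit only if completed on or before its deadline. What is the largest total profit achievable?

138

Profit order: A=53 E=46 G=39 B=38 F=32 D=27 C=24 H=10
Assign: A→slot 2, E→slot 1, G→slot 3, B skipped, F skipped, D skipped, C skipped, H skipped.
Slots: [1:E] [2:A] [3:G]
Profit = 46 + 53 + 39 = 138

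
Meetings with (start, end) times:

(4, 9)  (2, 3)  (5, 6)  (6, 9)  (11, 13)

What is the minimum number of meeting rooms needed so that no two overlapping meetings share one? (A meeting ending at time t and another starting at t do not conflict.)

The answer is the maximum number of intervals overlapping at any instant.
Events (time:±→running): 2:+→1 3:-→0 4:+→1 5:+→2 … peak 2.

2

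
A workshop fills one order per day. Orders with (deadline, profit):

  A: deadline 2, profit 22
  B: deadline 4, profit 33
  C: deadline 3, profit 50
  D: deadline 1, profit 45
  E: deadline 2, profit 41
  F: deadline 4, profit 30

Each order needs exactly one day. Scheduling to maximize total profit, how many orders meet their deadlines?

Profit order: C=50 D=45 E=41 B=33 F=30 A=22
Assign: C→slot 3, D→slot 1, E→slot 2, B→slot 4, F skipped, A skipped.
Slots: [1:D] [2:E] [3:C] [4:B]
4 of 6 scheduled.

4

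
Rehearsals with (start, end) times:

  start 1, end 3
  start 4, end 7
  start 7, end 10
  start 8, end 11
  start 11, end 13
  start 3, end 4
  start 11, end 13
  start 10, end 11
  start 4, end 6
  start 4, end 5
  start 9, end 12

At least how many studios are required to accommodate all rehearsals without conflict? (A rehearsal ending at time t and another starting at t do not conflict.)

Events (time:±→running): 1:+→1 3:-→0 3:+→1 4:-→0 4:+→1 4:+→2 4:+→3 … peak 3.

3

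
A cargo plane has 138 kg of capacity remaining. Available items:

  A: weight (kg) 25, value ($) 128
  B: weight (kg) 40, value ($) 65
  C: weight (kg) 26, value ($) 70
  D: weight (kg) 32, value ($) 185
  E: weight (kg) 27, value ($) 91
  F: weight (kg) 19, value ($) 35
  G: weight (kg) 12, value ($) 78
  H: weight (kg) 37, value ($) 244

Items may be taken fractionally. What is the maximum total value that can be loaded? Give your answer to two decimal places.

Ratios (sorted): H 6.59, G 6.50, D 5.78, A 5.12, E 3.37, C 2.69, F 1.84, B 1.62
take H (37 @ 244); take G (12 @ 78); take D (32 @ 185); take A (25 @ 128); take E (27 @ 91); take 5/26 of C → 13.46. Capacity used 138/138.
Total value = 739.46

739.46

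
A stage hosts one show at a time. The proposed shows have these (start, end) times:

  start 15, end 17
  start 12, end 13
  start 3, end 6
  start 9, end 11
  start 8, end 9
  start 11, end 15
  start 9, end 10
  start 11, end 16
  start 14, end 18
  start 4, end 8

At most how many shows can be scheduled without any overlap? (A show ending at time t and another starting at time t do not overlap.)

5

Order by finish time; keep every interval that doesn't clash with the previous kept one.
Sorted by end: (3,6)  (4,8)  (8,9)  (9,10)  (9,11)  (12,13)  (11,15)  (11,16)  (15,17)  (14,18)
take (3,6); take (8,9); take (9,10); take (12,13); skip (11,16); take (15,17); skip (14,18).
Selected 5 shows.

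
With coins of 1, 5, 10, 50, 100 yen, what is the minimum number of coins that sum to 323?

8

Use the largest denomination that fits, subtract, and repeat.
323 − 3×100→23 − 2×10→3 − 3×1→0
Total coins = 3 + 2 + 3 = 8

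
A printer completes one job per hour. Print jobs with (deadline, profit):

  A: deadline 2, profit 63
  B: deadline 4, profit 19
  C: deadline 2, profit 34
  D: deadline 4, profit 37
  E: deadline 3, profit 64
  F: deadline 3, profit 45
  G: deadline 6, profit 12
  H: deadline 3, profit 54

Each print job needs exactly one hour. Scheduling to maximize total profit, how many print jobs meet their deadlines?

5

By profit: E(d3,64), A(d2,63), H(d3,54), F(d3,45), D(d4,37), C(d2,34), B(d4,19), G(d6,12)
E→slot 3; A→slot 2; H→slot 1; F skipped; D→slot 4; C skipped; B skipped; G→slot 6.
5 of 8 scheduled.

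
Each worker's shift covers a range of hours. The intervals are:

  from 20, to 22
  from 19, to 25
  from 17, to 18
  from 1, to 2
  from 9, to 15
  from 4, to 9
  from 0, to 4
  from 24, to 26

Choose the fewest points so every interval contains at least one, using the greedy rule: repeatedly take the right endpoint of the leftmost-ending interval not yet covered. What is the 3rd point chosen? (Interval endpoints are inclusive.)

18

Sorted: [1,2] [0,4] [4,9] [9,15] [17,18] [20,22] [19,25] [24,26]
{[1,2],[0,4]} hit by 2; {[4,9],[9,15]} hit by 9; {[17,18]} hit by 18; {[20,22],[19,25]} hit by 22; {[24,26]} hit by 26.
Points: 2, 9, 18, 22, 26 (5 total).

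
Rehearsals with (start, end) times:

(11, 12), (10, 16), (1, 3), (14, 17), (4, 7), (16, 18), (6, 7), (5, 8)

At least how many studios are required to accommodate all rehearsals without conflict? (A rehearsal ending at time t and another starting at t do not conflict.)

The answer is the maximum number of intervals overlapping at any instant.
Events (time:±→running): 1:+→1 3:-→0 4:+→1 5:+→2 6:+→3 … peak 3.

3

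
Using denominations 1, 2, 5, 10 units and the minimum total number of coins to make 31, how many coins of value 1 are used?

1

31 − 3×10→1 − 1×1→0
Count of 1: 1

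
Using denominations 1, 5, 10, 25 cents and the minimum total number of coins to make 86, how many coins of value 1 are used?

1

Greedy: take as many of the largest coin as possible, then repeat with the remainder.
86 = 3×25 + 1×10 + 1×1
Count of 1: 1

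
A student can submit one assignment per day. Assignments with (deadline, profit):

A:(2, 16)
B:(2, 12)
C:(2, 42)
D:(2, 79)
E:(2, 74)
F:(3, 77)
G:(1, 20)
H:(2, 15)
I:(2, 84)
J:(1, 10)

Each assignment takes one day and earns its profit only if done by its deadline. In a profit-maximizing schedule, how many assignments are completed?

Sort by profit descending; place each in the latest free slot ≤ its deadline.
Profit order: I=84 D=79 F=77 E=74 C=42 G=20 A=16 H=15 B=12 J=10
Assign: I→slot 2, D→slot 1, F→slot 3, E skipped, C skipped, G skipped, A skipped, H skipped, B skipped, J skipped.
Slots: [1:D] [2:I] [3:F]
3 of 10 scheduled.

3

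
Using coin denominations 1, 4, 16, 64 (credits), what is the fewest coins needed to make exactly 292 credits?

7

Greedy: take as many of the largest coin as possible, then repeat with the remainder.
292 = 4×64 + 2×16 + 1×4
Total coins = 4 + 2 + 1 = 7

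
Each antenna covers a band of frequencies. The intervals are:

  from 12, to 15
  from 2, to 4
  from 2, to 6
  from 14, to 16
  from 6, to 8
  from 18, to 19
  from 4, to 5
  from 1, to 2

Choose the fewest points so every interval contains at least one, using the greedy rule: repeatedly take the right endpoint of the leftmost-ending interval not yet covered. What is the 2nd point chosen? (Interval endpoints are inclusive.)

Sort by right endpoint; whenever an interval is uncovered, place a point at its right end.
Sorted: [1,2] [2,4] [4,5] [2,6] [6,8] [12,15] [14,16] [18,19]
{[1,2],[2,4]} hit by 2; {[4,5],[2,6]} hit by 5; {[6,8]} hit by 8; {[12,15],[14,16]} hit by 15; {[18,19]} hit by 19.
Points: 2, 5, 8, 15, 19 (5 total).

5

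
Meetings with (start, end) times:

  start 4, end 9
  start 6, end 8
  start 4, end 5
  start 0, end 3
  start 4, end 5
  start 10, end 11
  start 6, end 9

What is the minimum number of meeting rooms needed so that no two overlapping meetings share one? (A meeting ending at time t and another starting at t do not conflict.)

starts: [0, 4, 4, 4, 6, 6, 10]
ends:   [3, 5, 5, 8, 9, 9, 11]
s0→1 e3→0 s4→1 s4→2 s4→3  — peak 3.

3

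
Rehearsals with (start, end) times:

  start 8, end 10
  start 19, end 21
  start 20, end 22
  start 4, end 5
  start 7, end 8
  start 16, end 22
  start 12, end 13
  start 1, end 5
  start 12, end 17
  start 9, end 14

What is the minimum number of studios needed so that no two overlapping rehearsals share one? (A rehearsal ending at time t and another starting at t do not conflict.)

3

starts: [1, 4, 7, 8, 9, 12, 12, 16, 19, 20]
ends:   [5, 5, 8, 10, 13, 14, 17, 21, 22, 22]
s1→1 s4→2 e5→1 e5→0 s7→1 e8→0 s8→1 s9→2 e10→1 s12→2 s12→3  — peak 3.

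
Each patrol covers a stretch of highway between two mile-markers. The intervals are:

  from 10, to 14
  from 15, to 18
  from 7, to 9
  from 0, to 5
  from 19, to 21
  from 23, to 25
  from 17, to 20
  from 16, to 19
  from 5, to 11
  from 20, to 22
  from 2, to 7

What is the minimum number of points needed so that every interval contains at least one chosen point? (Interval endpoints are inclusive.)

Process intervals by earliest right end; each time one isn't hit yet, stab at its right endpoint.
Sorted: [0,5] [2,7] [7,9] [5,11] [10,14] [15,18] [16,19] [17,20] [19,21] [20,22] [23,25]
{[0,5],[2,7]} hit by 5; {[7,9],[5,11]} hit by 9; {[10,14]} hit by 14; {[15,18],[16,19],[17,20]} hit by 18; {[19,21],[20,22]} hit by 21; {[23,25]} hit by 25.
Points: 5, 9, 14, 18, 21, 25 (6 total).

6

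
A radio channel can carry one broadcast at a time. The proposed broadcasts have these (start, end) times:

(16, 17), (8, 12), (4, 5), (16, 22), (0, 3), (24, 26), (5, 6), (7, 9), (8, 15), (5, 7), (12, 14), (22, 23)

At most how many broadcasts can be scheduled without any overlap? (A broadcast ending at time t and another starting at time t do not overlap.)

Order by finish time; keep every interval that doesn't clash with the previous kept one.
Sorted by end: (0,3)  (4,5)  (5,6)  (5,7)  (7,9)  (8,12)  (12,14)  (8,15)  (16,17)  (16,22)  (22,23)  (24,26)
take (0,3); take (4,5); take (5,6); skip (5,7); take (7,9); take (12,14); take (16,17); skip (16,22); take (22,23); take (24,26).
Selected 8 broadcasts.

8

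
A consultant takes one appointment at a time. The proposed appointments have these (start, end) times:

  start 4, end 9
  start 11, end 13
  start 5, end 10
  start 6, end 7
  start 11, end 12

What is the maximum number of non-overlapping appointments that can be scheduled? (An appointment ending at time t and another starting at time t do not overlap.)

Order by finish time; keep every interval that doesn't clash with the previous kept one.
Sorted by end: (6,7)  (4,9)  (5,10)  (11,12)  (11,13)
take (6,7); take (11,12).
Selected 2 appointments.

2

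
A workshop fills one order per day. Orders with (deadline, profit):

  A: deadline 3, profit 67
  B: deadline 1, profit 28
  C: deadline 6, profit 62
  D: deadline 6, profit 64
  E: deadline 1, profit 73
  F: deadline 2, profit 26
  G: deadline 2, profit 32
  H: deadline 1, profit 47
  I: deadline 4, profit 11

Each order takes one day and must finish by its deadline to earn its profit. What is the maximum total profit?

309

Profit order: E=73 A=67 D=64 C=62 H=47 G=32 B=28 F=26 I=11
Assign: E→slot 1, A→slot 3, D→slot 6, C→slot 5, H skipped, G→slot 2, B skipped, F skipped, I→slot 4.
Slots: [1:E] [2:G] [3:A] [4:I] [5:C] [6:D]
Profit = 73 + 32 + 67 + 11 + 62 + 64 = 309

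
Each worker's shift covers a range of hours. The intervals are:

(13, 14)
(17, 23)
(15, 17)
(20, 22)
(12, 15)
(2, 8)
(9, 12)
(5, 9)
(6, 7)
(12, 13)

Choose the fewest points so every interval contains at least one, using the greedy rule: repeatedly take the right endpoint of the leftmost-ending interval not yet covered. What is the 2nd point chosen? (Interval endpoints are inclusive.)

12

Process intervals by earliest right end; each time one isn't hit yet, stab at its right endpoint.
Sorted: [6,7] [2,8] [5,9] [9,12] [12,13] [13,14] [12,15] [15,17] [20,22] [17,23]
{[6,7],[2,8],[5,9]} hit by 7; {[9,12],[12,13]} hit by 12; {[13,14],[12,15]} hit by 14; {[15,17]} hit by 17; {[20,22],[17,23]} hit by 22.
Points: 7, 12, 14, 17, 22 (5 total).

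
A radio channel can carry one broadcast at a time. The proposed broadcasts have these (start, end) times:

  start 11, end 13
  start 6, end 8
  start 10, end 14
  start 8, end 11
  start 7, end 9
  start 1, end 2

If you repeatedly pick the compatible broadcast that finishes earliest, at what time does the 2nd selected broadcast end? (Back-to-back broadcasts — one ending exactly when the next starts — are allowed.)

Greedy by earliest finish: after sorting by end time, pick each interval compatible with the last pick.
By end time: (1,2), (6,8), (7,9), (8,11), (11,13), (10,14).
Pick (1,2); next start ≥ 2 → (6,8); next start ≥ 8 → (8,11); next start ≥ 11 → (11,13).
Selected: (1,2) (6,8) (8,11) (11,13)

8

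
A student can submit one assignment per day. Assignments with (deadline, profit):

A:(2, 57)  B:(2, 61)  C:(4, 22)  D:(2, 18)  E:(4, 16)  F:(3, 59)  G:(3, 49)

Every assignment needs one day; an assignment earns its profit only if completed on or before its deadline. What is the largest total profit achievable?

Take jobs in profit order; each goes to the latest open slot no later than its deadline.
By profit: B(d2,61), F(d3,59), A(d2,57), G(d3,49), C(d4,22), D(d2,18), E(d4,16)
B→slot 2; F→slot 3; A→slot 1; G skipped; C→slot 4; D skipped; E skipped.
Profit = 57 + 61 + 59 + 22 = 199

199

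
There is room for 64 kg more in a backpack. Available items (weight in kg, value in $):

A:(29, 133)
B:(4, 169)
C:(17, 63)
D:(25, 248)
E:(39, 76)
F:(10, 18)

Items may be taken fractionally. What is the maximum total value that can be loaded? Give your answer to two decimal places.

Greedy by value/weight ratio, highest first.
Order: B (169/4=42.25) > D (248/25=9.92) > A (133/29=4.59) > C (63/17=3.71) > E (76/39=1.95) > F (18/10=1.80)
Fill: take B (4 @ 169) → take D (25 @ 248) → take A (29 @ 133) → take 6/17 of C → 22.24; 64/64 used.
Total value = 572.24

572.24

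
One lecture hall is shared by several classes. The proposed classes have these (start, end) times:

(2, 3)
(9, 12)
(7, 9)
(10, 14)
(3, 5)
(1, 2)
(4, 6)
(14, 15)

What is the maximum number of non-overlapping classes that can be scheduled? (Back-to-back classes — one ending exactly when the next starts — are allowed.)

Order by finish time; keep every interval that doesn't clash with the previous kept one.
By end time: (1,2), (2,3), (3,5), (4,6), (7,9), (9,12), (10,14), (14,15).
Pick (1,2); next start ≥ 2 → (2,3); next start ≥ 3 → (3,5); next start ≥ 5 → (7,9); next start ≥ 9 → (9,12); next start ≥ 12 → (14,15).
Selected 6 classes.

6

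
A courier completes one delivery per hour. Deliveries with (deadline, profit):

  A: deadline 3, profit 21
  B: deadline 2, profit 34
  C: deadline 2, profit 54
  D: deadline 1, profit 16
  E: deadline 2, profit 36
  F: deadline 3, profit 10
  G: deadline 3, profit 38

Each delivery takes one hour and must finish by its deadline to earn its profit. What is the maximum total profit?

128

By profit: C(d2,54), G(d3,38), E(d2,36), B(d2,34), A(d3,21), D(d1,16), F(d3,10)
C→slot 2; G→slot 3; E→slot 1; B skipped; A skipped; D skipped; F skipped.
Profit = 36 + 54 + 38 = 128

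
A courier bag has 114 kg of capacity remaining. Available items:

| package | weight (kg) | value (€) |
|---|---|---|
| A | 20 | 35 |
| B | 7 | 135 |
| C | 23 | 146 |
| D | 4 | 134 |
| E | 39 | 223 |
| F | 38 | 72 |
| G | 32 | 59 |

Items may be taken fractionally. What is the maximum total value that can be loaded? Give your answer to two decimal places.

Greedy by value/weight ratio, highest first.
Ratios (sorted): D 33.50, B 19.29, C 6.35, E 5.72, F 1.89, G 1.84, A 1.75
take D (4 @ 134); take B (7 @ 135); take C (23 @ 146); take E (39 @ 223); take F (38 @ 72); take 3/32 of G → 5.53. Capacity used 114/114.
Total value = 715.53

715.53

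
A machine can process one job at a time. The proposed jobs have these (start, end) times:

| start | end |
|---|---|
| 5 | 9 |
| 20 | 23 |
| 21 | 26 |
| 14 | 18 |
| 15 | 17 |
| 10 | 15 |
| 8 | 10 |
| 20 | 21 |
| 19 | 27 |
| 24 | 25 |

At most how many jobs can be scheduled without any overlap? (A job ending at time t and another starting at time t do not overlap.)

Sort by end time and greedily take each interval whose start is ≥ the last chosen end.
By end time: (5,9), (8,10), (10,15), (15,17), (14,18), (20,21), (20,23), (24,25), (21,26), (19,27).
Pick (5,9); next start ≥ 9 → (10,15); next start ≥ 15 → (15,17); next start ≥ 17 → (20,21); next start ≥ 21 → (24,25).
Selected 5 jobs.

5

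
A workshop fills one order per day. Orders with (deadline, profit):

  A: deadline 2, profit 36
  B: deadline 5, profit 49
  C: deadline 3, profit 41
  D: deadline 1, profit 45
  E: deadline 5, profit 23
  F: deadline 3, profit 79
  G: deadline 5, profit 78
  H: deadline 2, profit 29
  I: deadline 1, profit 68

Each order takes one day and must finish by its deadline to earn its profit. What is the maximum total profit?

Take jobs in profit order; each goes to the latest open slot no later than its deadline.
By profit: F(d3,79), G(d5,78), I(d1,68), B(d5,49), D(d1,45), C(d3,41), A(d2,36), H(d2,29), E(d5,23)
F→slot 3; G→slot 5; I→slot 1; B→slot 4; D skipped; C→slot 2; A skipped; H skipped; E skipped.
Profit = 68 + 41 + 79 + 49 + 78 = 315

315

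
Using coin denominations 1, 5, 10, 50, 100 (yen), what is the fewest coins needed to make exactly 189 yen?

10

189 = 1×100 + 1×50 + 3×10 + 1×5 + 4×1
Total coins = 1 + 1 + 3 + 1 + 4 = 10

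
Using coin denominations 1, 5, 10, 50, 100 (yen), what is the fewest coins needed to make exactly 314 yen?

314 = 3×100 + 1×10 + 4×1
Total coins = 3 + 1 + 4 = 8

8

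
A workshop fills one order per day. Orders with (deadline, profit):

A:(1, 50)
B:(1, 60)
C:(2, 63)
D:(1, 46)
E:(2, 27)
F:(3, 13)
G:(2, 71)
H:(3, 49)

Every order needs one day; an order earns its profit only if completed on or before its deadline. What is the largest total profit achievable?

183

Take jobs in profit order; each goes to the latest open slot no later than its deadline.
Profit order: G=71 C=63 B=60 A=50 H=49 D=46 E=27 F=13
Assign: G→slot 2, C→slot 1, B skipped, A skipped, H→slot 3, D skipped, E skipped, F skipped.
Slots: [1:C] [2:G] [3:H]
Profit = 63 + 71 + 49 = 183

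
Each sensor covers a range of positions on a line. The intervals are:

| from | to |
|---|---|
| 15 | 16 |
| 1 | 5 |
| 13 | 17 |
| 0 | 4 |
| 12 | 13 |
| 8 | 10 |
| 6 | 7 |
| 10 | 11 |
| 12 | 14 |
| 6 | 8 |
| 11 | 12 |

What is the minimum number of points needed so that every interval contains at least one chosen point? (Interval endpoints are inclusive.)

5

Sort by right endpoint; whenever an interval is uncovered, place a point at its right end.
By right end: [0,4]  [1,5]  [6,7]  [6,8]  [8,10]  [10,11]  [11,12]  [12,13]  [12,14]  [15,16]  [13,17]
[0,4] uncovered → point at 4; [6,7] uncovered → point at 7; [8,10] uncovered → point at 10; [11,12] uncovered → point at 12; [15,16] uncovered → point at 16.
Points: 4, 7, 10, 12, 16 (5 total).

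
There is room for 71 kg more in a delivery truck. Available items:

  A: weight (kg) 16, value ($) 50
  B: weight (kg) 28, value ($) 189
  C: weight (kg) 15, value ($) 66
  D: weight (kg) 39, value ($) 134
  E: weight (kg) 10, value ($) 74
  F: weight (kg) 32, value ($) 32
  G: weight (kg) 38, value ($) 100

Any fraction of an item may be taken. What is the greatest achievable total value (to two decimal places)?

390.85

Ratios (sorted): E 7.40, B 6.75, C 4.40, D 3.44, A 3.12, G 2.63, F 1.00
take E (10 @ 74); take B (28 @ 189); take C (15 @ 66); take 18/39 of D → 61.85. Capacity used 71/71.
Total value = 390.85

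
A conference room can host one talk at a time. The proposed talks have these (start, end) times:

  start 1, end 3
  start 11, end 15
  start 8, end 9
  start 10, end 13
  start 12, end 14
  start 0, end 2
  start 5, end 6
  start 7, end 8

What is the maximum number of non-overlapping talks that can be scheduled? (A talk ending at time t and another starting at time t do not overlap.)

5

Sorted by end: (0,2)  (1,3)  (5,6)  (7,8)  (8,9)  (10,13)  (12,14)  (11,15)
take (0,2); take (5,6); take (7,8); take (8,9); take (10,13).
Selected 5 talks.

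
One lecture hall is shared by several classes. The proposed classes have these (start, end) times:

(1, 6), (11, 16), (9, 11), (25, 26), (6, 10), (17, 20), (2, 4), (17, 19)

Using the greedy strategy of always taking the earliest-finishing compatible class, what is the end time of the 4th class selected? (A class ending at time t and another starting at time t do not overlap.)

Greedy by earliest finish: after sorting by end time, pick each interval compatible with the last pick.
By end time: (2,4), (1,6), (6,10), (9,11), (11,16), (17,19), (17,20), (25,26).
Pick (2,4); next start ≥ 4 → (6,10); next start ≥ 10 → (11,16); next start ≥ 16 → (17,19); next start ≥ 19 → (25,26).
Selected: (2,4) (6,10) (11,16) (17,19) (25,26)

19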